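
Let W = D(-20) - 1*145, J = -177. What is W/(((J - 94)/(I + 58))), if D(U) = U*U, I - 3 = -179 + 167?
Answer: -12495/271 ≈ -46.107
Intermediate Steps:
I = -9 (I = 3 + (-179 + 167) = 3 - 12 = -9)
D(U) = U²
W = 255 (W = (-20)² - 1*145 = 400 - 145 = 255)
W/(((J - 94)/(I + 58))) = 255/(((-177 - 94)/(-9 + 58))) = 255/((-271/49)) = 255/((-271*1/49)) = 255/(-271/49) = 255*(-49/271) = -12495/271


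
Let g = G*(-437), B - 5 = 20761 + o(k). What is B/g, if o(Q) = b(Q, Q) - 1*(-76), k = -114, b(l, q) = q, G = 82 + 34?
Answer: -5182/12673 ≈ -0.40890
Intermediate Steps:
G = 116
o(Q) = 76 + Q (o(Q) = Q - 1*(-76) = Q + 76 = 76 + Q)
B = 20728 (B = 5 + (20761 + (76 - 114)) = 5 + (20761 - 38) = 5 + 20723 = 20728)
g = -50692 (g = 116*(-437) = -50692)
B/g = 20728/(-50692) = 20728*(-1/50692) = -5182/12673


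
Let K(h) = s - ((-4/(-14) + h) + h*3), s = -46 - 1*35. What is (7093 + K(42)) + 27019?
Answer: 237039/7 ≈ 33863.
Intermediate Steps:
s = -81 (s = -46 - 35 = -81)
K(h) = -569/7 - 4*h (K(h) = -81 - ((-4/(-14) + h) + h*3) = -81 - ((-4*(-1/14) + h) + 3*h) = -81 - ((2/7 + h) + 3*h) = -81 - (2/7 + 4*h) = -81 + (-2/7 - 4*h) = -569/7 - 4*h)
(7093 + K(42)) + 27019 = (7093 + (-569/7 - 4*42)) + 27019 = (7093 + (-569/7 - 168)) + 27019 = (7093 - 1745/7) + 27019 = 47906/7 + 27019 = 237039/7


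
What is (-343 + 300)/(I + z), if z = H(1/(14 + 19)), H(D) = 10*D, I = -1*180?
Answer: 1419/5930 ≈ 0.23929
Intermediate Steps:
I = -180
z = 10/33 (z = 10/(14 + 19) = 10/33 ≈ 0.30303)
(-343 + 300)/(I + z) = (-343 + 300)/(-180 + 10/33) = -43/(-5930/33) = -43*(-33/5930) = 1419/5930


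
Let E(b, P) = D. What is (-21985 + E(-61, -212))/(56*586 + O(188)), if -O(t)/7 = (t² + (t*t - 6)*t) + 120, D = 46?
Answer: 21939/46720240 ≈ 0.00046958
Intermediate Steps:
E(b, P) = 46
O(t) = -840 - 7*t² - 7*t*(-6 + t²) (O(t) = -7*((t² + (t*t - 6)*t) + 120) = -7*((t² + (t² - 6)*t) + 120) = -7*((t² + (-6 + t²)*t) + 120) = -7*((t² + t*(-6 + t²)) + 120) = -7*(120 + t² + t*(-6 + t²)) = -840 - 7*t² - 7*t*(-6 + t²))
(-21985 + E(-61, -212))/(56*586 + O(188)) = (-21985 + 46)/(56*586 + (-840 - 7*188² - 7*188³ + 42*188)) = -21939/(32816 + (-840 - 7*35344 - 7*6644672 + 7896)) = -21939/(32816 + (-840 - 247408 - 46512704 + 7896)) = -21939/(32816 - 46753056) = -21939/(-46720240) = -21939*(-1/46720240) = 21939/46720240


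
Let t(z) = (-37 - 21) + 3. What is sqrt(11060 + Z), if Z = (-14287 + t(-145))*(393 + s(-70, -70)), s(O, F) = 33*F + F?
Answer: sqrt(28508614) ≈ 5339.3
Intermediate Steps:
s(O, F) = 34*F
t(z) = -55 (t(z) = -58 + 3 = -55)
Z = 28497554 (Z = (-14287 - 55)*(393 + 34*(-70)) = -14342*(393 - 2380) = -14342*(-1987) = 28497554)
sqrt(11060 + Z) = sqrt(11060 + 28497554) = sqrt(28508614)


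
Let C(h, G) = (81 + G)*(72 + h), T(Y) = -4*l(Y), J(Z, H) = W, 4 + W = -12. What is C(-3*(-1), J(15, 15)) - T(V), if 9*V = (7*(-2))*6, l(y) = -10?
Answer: 4835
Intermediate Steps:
W = -16 (W = -4 - 12 = -16)
J(Z, H) = -16
V = -28/3 (V = ((7*(-2))*6)/9 = (-14*6)/9 = (⅑)*(-84) = -28/3 ≈ -9.3333)
T(Y) = 40 (T(Y) = -4*(-10) = 40)
C(h, G) = (72 + h)*(81 + G)
C(-3*(-1), J(15, 15)) - T(V) = (5832 + 72*(-16) + 81*(-3*(-1)) - (-48)*(-1)) - 1*40 = (5832 - 1152 + 81*3 - 16*3) - 40 = (5832 - 1152 + 243 - 48) - 40 = 4875 - 40 = 4835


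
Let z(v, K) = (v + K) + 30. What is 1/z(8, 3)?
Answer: 1/41 ≈ 0.024390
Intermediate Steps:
z(v, K) = 30 + K + v (z(v, K) = (K + v) + 30 = 30 + K + v)
1/z(8, 3) = 1/(30 + 3 + 8) = 1/41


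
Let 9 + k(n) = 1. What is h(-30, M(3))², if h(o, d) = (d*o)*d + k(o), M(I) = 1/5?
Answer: 2116/25 ≈ 84.640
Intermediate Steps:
k(n) = -8 (k(n) = -9 + 1 = -8)
M(I) = ⅕ (M(I) = 1*(⅕) = ⅕)
h(o, d) = -8 + o*d² (h(o, d) = (d*o)*d - 8 = o*d² - 8 = -8 + o*d²)
h(-30, M(3))² = (-8 - 30*(⅕)²)² = (-8 - 30*1/25)² = (-8 - 6/5)² = (-46/5)² = 2116/25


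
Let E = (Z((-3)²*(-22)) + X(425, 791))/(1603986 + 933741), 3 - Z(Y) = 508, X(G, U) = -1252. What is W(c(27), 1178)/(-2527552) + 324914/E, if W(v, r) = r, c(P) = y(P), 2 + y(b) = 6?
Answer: -1042037692886399801/2220454432 ≈ -4.6929e+8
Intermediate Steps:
y(b) = 4 (y(b) = -2 + 6 = 4)
c(P) = 4
Z(Y) = -505 (Z(Y) = 3 - 1*508 = 3 - 508 = -505)
E = -1757/2537727 (E = (-505 - 1252)/(1603986 + 933741) = -1757/2537727 ≈ -0.00069235)
W(c(27), 1178)/(-2527552) + 324914/E = 1178/(-2527552) + 324914/(-1757/2537727) = 1178*(-1/2527552) + 324914*(-2537727/1757) = -589/1263776 - 824543030478/1757 = -1042037692886399801/2220454432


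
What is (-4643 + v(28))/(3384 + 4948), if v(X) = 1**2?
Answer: -2321/4166 ≈ -0.55713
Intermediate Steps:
v(X) = 1
(-4643 + v(28))/(3384 + 4948) = (-4643 + 1)/(3384 + 4948) = -4642/8332 = -4642*1/8332 = -2321/4166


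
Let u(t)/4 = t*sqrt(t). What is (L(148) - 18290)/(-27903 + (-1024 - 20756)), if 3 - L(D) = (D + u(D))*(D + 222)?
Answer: 24349/16561 + 438080*sqrt(37)/49683 ≈ 55.105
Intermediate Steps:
u(t) = 4*t**(3/2) (u(t) = 4*(t*sqrt(t)) = 4*t**(3/2))
L(D) = 3 - (222 + D)*(D + 4*D**(3/2)) (L(D) = 3 - (D + 4*D**(3/2))*(D + 222) = 3 - (D + 4*D**(3/2))*(222 + D) = 3 - (222 + D)*(D + 4*D**(3/2)))
(L(148) - 18290)/(-27903 + (-1024 - 20756)) = ((3 - 1*148**2 - 262848*sqrt(37) - 222*148 - 175232*sqrt(37)) - 18290)/(-27903 + (-1024 - 20756)) = ((3 - 1*21904 - 262848*sqrt(37) - 32856 - 175232*sqrt(37)) - 18290)/(-27903 - 21780) = ((3 - 21904 - 262848*sqrt(37) - 32856 - 175232*sqrt(37)) - 18290)/(-49683) = ((-54757 - 438080*sqrt(37)) - 18290)*(-1/49683) = (-73047 - 438080*sqrt(37))*(-1/49683) = 24349/16561 + 438080*sqrt(37)/49683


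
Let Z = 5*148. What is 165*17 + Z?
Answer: 3545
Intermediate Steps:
Z = 740
165*17 + Z = 165*17 + 740 = 2805 + 740 = 3545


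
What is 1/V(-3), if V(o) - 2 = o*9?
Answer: -1/25 ≈ -0.040000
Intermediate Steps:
V(o) = 2 + 9*o (V(o) = 2 + o*9 = 2 + 9*o)
1/V(-3) = 1/(2 + 9*(-3)) = 1/(2 - 27) = 1/(-25) = -1/25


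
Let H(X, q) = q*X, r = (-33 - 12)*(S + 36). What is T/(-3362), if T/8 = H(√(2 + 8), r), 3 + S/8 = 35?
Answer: 52560*√10/1681 ≈ 98.875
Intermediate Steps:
S = 256 (S = -24 + 8*35 = -24 + 280 = 256)
r = -13140 (r = (-33 - 12)*(256 + 36) = -45*292 = -13140)
H(X, q) = X*q
T = -105120*√10 (T = 8*(√(2 + 8)*(-13140)) = 8*(√10*(-13140)) = 8*(-13140*√10) = -105120*√10 ≈ -3.3242e+5)
T/(-3362) = -105120*√10/(-3362) = -105120*√10*(-1/3362) = 52560*√10/1681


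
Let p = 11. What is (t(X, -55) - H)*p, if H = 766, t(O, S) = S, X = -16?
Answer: -9031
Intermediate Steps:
(t(X, -55) - H)*p = (-55 - 1*766)*11 = (-55 - 766)*11 = -821*11 = -9031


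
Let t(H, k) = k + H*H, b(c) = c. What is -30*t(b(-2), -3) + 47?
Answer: 17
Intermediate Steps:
t(H, k) = k + H²
-30*t(b(-2), -3) + 47 = -30*(-3 + (-2)²) + 47 = -30*(-3 + 4) + 47 = -30*1 + 47 = -30 + 47 = 17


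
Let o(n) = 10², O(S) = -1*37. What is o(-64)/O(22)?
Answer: -100/37 ≈ -2.7027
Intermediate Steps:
O(S) = -37
o(n) = 100
o(-64)/O(22) = 100/(-37) = 100*(-1/37) = -100/37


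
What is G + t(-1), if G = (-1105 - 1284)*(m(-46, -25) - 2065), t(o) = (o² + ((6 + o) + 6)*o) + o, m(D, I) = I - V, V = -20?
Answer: 4945219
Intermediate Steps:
m(D, I) = 20 + I (m(D, I) = I - 1*(-20) = I + 20 = 20 + I)
t(o) = o + o² + o*(12 + o) (t(o) = (o² + (12 + o)*o) + o = (o² + o*(12 + o)) + o = o + o² + o*(12 + o))
G = 4945230 (G = (-1105 - 1284)*((20 - 25) - 2065) = -2389*(-5 - 2065) = -2389*(-2070) = 4945230)
G + t(-1) = 4945230 - (13 + 2*(-1)) = 4945230 - (13 - 2) = 4945230 - 1*11 = 4945230 - 11 = 4945219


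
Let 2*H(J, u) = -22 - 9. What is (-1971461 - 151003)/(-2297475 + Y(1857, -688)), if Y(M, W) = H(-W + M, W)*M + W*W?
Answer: 4244928/3705829 ≈ 1.1455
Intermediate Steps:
H(J, u) = -31/2 (H(J, u) = (-22 - 9)/2 = (½)*(-31) = -31/2)
Y(M, W) = W² - 31*M/2 (Y(M, W) = -31*M/2 + W*W = -31*M/2 + W² = W² - 31*M/2)
(-1971461 - 151003)/(-2297475 + Y(1857, -688)) = (-1971461 - 151003)/(-2297475 + ((-688)² - 31/2*1857)) = -2122464/(-2297475 + (473344 - 57567/2)) = -2122464/(-2297475 + 889121/2) = -2122464/(-3705829/2) = -2122464*(-2/3705829) = 4244928/3705829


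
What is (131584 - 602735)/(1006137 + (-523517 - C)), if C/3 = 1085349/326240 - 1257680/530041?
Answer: -81471702227591840/83454433390062473 ≈ -0.97624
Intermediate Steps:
C = 494921838327/172920575840 (C = 3*(1085349/326240 - 1257680/530041) = 3*(164973946109/172920575840) = 494921838327/172920575840 ≈ 2.8621)
(131584 - 602735)/(1006137 + (-523517 - C)) = (131584 - 602735)/(1006137 + (-523517 - 1*494921838327/172920575840)) = -471151/(1006137 + (-523517 - 494921838327/172920575840)) = -471151/(1006137 - 90527356023867607/172920575840) = -471151/83454433390062473/172920575840 = -471151*172920575840/83454433390062473 = -81471702227591840/83454433390062473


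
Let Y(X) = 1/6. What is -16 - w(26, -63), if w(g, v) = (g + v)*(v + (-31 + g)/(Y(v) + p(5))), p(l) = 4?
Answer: -11957/5 ≈ -2391.4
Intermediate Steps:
Y(X) = ⅙
w(g, v) = (g + v)*(-186/25 + v + 6*g/25) (w(g, v) = (g + v)*(v + (-31 + g)/(⅙ + 4)) = (g + v)*(v + (-31 + g)/(25/6)) = (g + v)*(v + (-31 + g)*(6/25)) = (g + v)*(v + (-186/25 + 6*g/25)) = (g + v)*(-186/25 + v + 6*g/25))
-16 - w(26, -63) = -16 - ((-63)² - 186/25*26 - 186/25*(-63) + (6/25)*26² + (31/25)*26*(-63)) = -16 - (3969 - 4836/25 + 11718/25 + (6/25)*676 - 50778/25) = -16 - (3969 - 4836/25 + 11718/25 + 4056/25 - 50778/25) = -16 - 1*11877/5 = -16 - 11877/5 = -11957/5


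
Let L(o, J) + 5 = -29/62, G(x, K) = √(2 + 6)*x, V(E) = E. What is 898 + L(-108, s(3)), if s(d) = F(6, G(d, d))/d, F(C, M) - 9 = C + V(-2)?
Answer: 55337/62 ≈ 892.53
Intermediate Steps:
G(x, K) = 2*x*√2 (G(x, K) = √8*x = (2*√2)*x = 2*x*√2)
F(C, M) = 7 + C (F(C, M) = 9 + (C - 2) = 9 + (-2 + C) = 7 + C)
s(d) = 13/d (s(d) = (7 + 6)/d = 13/d)
L(o, J) = -339/62 (L(o, J) = -5 - 29/62 = -339/62)
898 + L(-108, s(3)) = 898 - 339/62 = 55337/62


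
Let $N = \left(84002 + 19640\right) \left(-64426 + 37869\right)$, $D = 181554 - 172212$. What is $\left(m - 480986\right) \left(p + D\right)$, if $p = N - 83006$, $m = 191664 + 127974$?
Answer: $444109443539784$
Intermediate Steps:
$D = 9342$
$N = -2752420594$ ($N = 103642 \left(-26557\right) = -2752420594$)
$m = 319638$
$p = -2752503600$ ($p = -2752420594 - 83006 = -2752503600$)
$\left(m - 480986\right) \left(p + D\right) = \left(319638 - 480986\right) \left(-2752503600 + 9342\right) = \left(-161348\right) \left(-2752494258\right) = 444109443539784$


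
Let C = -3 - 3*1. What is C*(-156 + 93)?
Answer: 378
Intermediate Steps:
C = -6 (C = -3 - 3 = -6)
C*(-156 + 93) = -6*(-156 + 93) = -6*(-63) = 378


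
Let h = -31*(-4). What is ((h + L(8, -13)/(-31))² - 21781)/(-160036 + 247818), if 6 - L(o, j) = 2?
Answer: -6185941/84358502 ≈ -0.073329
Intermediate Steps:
h = 124
L(o, j) = 4 (L(o, j) = 6 - 1*2 = 6 - 2 = 4)
((h + L(8, -13)/(-31))² - 21781)/(-160036 + 247818) = ((124 + 4/(-31))² - 21781)/(-160036 + 247818) = ((124 + 4*(-1/31))² - 21781)/87782 = ((124 - 4/31)² - 21781)*(1/87782) = ((3840/31)² - 21781)*(1/87782) = (14745600/961 - 21781)*(1/87782) = -6185941/961*1/87782 = -6185941/84358502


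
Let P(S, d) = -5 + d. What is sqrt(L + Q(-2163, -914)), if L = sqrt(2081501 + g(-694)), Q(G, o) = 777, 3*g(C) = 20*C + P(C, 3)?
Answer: sqrt(6993 + 3*sqrt(18691863))/3 ≈ 47.097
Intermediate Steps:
g(C) = -2/3 + 20*C/3 (g(C) = (20*C + (-5 + 3))/3 = (20*C - 2)/3 = (-2 + 20*C)/3 = -2/3 + 20*C/3)
L = sqrt(18691863)/3 (L = sqrt(2081501 + (-2/3 + (20/3)*(-694))) = sqrt(2081501 + (-2/3 - 13880/3)) = sqrt(2081501 - 13882/3) = sqrt(6230621/3) = sqrt(18691863)/3 ≈ 1441.1)
sqrt(L + Q(-2163, -914)) = sqrt(sqrt(18691863)/3 + 777) = sqrt(777 + sqrt(18691863)/3)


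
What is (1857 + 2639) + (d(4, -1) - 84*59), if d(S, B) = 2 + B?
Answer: -459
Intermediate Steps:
(1857 + 2639) + (d(4, -1) - 84*59) = (1857 + 2639) + ((2 - 1) - 84*59) = 4496 + (1 - 4956) = 4496 - 4955 = -459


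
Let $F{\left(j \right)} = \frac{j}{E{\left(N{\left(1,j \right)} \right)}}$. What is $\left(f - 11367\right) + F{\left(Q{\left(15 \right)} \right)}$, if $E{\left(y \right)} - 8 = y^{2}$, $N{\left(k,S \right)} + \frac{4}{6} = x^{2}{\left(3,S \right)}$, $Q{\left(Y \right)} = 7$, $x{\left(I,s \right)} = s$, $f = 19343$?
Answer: $\frac{168269735}{21097} \approx 7976.0$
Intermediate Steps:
$N{\left(k,S \right)} = - \frac{2}{3} + S^{2}$
$E{\left(y \right)} = 8 + y^{2}$
$F{\left(j \right)} = \frac{j}{8 + \left(- \frac{2}{3} + j^{2}\right)^{2}}$
$\left(f - 11367\right) + F{\left(Q{\left(15 \right)} \right)} = \left(19343 - 11367\right) + 9 \cdot 7 \frac{1}{72 + \left(-2 + 3 \cdot 7^{2}\right)^{2}} = 7976 + 9 \cdot 7 \frac{1}{72 + \left(-2 + 3 \cdot 49\right)^{2}} = 7976 + 9 \cdot 7 \frac{1}{72 + \left(-2 + 147\right)^{2}} = 7976 + 9 \cdot 7 \frac{1}{72 + 145^{2}} = 7976 + 9 \cdot 7 \frac{1}{72 + 21025} = 7976 + 9 \cdot 7 \cdot \frac{1}{21097} = 7976 + \frac{63}{21097} = \frac{168269735}{21097}$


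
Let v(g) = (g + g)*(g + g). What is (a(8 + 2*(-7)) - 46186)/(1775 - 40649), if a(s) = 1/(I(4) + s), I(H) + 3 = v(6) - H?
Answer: 6050365/5092494 ≈ 1.1881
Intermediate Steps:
v(g) = 4*g² (v(g) = (2*g)*(2*g) = 4*g²)
I(H) = 141 - H (I(H) = -3 + (4*6² - H) = -3 + (4*36 - H) = -3 + (144 - H) = 141 - H)
a(s) = 1/(137 + s) (a(s) = 1/((141 - 1*4) + s) = 1/((141 - 4) + s) = 1/(137 + s))
(a(8 + 2*(-7)) - 46186)/(1775 - 40649) = (1/(137 + (8 + 2*(-7))) - 46186)/(1775 - 40649) = (1/(137 + (8 - 14)) - 46186)/(-38874) = (1/(137 - 6) - 46186)*(-1/38874) = (1/131 - 46186)*(-1/38874) = -6050365/131*(-1/38874) = 6050365/5092494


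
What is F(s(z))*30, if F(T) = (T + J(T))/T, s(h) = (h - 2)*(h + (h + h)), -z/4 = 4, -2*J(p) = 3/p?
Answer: 2488315/82944 ≈ 30.000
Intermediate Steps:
J(p) = -3/(2*p)
z = -16 (z = -4*4 = -16)
s(h) = 3*h*(-2 + h) (s(h) = (-2 + h)*(h + 2*h) = (-2 + h)*(3*h) = 3*h*(-2 + h))
F(T) = (T - 3/(2*T))/T
F(s(z))*30 = (1 - 3*1/(2304*(-2 - 16)²)/2)*30 = (1 - 3/(2*(3*(-16)*(-18))²))*30 = (1 - 3/2/864²)*30 = (1 - 3/2*1/746496)*30 = (1 - 1/497664)*30 = (497663/497664)*30 = 2488315/82944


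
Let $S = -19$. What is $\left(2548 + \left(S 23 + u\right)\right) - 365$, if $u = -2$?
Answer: $1744$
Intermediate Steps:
$\left(2548 + \left(S 23 + u\right)\right) - 365 = \left(2548 - 439\right) - 365 = 2109 - 365 = 1744$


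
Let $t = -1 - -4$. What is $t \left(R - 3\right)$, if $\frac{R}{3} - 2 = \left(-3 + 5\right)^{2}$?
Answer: $45$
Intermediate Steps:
$t = 3$ ($t = -1 + 4 = 3$)
$R = 18$ ($R = 6 + 3 \left(-3 + 5\right)^{2} = 6 + 3 \cdot 2^{2} = 6 + 3 \cdot 4 = 6 + 12 = 18$)
$t \left(R - 3\right) = 3 \left(18 - 3\right) = 3 \cdot 15 = 45$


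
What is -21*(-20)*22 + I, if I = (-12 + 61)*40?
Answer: 11200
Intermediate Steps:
I = 1960 (I = 49*40 = 1960)
-21*(-20)*22 + I = -21*(-20)*22 + 1960 = 420*22 + 1960 = 9240 + 1960 = 11200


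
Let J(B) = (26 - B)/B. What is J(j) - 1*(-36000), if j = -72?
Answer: 1295951/36 ≈ 35999.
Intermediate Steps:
J(B) = (26 - B)/B
J(j) - 1*(-36000) = (26 - 1*(-72))/(-72) - 1*(-36000) = -(26 + 72)/72 + 36000 = -1/72*98 + 36000 = -49/36 + 36000 = 1295951/36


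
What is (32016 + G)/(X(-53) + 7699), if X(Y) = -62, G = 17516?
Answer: 7076/1091 ≈ 6.4858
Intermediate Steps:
(32016 + G)/(X(-53) + 7699) = (32016 + 17516)/(-62 + 7699) = 49532/7637 = 49532*(1/7637) = 7076/1091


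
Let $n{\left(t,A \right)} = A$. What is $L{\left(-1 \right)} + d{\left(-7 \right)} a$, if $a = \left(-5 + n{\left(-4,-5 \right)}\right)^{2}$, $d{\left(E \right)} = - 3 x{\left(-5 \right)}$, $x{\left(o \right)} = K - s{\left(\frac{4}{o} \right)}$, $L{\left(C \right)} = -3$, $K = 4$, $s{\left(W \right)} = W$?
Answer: $-1443$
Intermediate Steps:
$x{\left(o \right)} = 4 - \frac{4}{o}$
$d{\left(E \right)} = - \frac{72}{5}$ ($d{\left(E \right)} = - 3 \left(4 - \frac{4}{-5}\right) = - 3 \left(4 - - \frac{4}{5}\right) = - 3 \left(4 + \frac{4}{5}\right) = \left(-3\right) \frac{24}{5} = - \frac{72}{5}$)
$a = 100$ ($a = \left(-5 - 5\right)^{2} = \left(-10\right)^{2} = 100$)
$L{\left(-1 \right)} + d{\left(-7 \right)} a = -3 - 1440 = -1443$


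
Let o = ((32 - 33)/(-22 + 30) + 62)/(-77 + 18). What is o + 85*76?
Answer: 3048625/472 ≈ 6459.0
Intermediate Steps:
o = -495/472 (o = (-1/8 + 62)/(-59) = (-1*⅛ + 62)*(-1/59) = (-⅛ + 62)*(-1/59) = (495/8)*(-1/59) = -495/472 ≈ -1.0487)
o + 85*76 = -495/472 + 85*76 = -495/472 + 6460 = 3048625/472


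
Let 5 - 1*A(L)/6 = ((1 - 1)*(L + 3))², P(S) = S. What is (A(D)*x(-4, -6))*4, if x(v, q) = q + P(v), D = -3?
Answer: -1200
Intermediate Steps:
x(v, q) = q + v
A(L) = 30 (A(L) = 30 - 6*(1 - 1)²*(L + 3)² = 30 - 6*(0*(3 + L))² = 30 - 6*0² = 30 - 6*0 = 30 + 0 = 30)
(A(D)*x(-4, -6))*4 = (30*(-6 - 4))*4 = (30*(-10))*4 = -300*4 = -1200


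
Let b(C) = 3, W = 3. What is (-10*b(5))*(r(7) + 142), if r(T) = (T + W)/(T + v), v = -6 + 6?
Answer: -30120/7 ≈ -4302.9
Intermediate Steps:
v = 0
r(T) = (3 + T)/T (r(T) = (T + 3)/(T + 0) = (3 + T)/T)
(-10*b(5))*(r(7) + 142) = (-10*3)*((3 + 7)/7 + 142) = -30*((⅐)*10 + 142) = -30*(10/7 + 142) = -30*1004/7 = -30120/7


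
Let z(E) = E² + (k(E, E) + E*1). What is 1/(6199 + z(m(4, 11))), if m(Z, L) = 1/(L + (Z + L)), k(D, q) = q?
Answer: 676/4190577 ≈ 0.00016131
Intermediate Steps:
m(Z, L) = 1/(Z + 2*L) (m(Z, L) = 1/(L + (L + Z)) = 1/(Z + 2*L))
z(E) = E² + 2*E (z(E) = E² + (E + E*1) = E² + (E + E) = E² + 2*E)
1/(6199 + z(m(4, 11))) = 1/(6199 + (2 + 1/(4 + 2*11))/(4 + 2*11)) = 1/(6199 + (2 + 1/(4 + 22))/(4 + 22)) = 1/(6199 + (2 + 1/26)/26) = 1/(6199 + (1/26)*(53/26)) = 1/(6199 + 53/676) = 1/(4190577/676) = 676/4190577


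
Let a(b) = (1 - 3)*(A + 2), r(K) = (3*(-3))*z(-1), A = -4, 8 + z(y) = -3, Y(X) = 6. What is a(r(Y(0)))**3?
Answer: 64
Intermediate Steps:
z(y) = -11 (z(y) = -8 - 3 = -11)
r(K) = 99 (r(K) = (3*(-3))*(-11) = -9*(-11) = 99)
a(b) = 4 (a(b) = (1 - 3)*(-4 + 2) = -2*(-2) = 4)
a(r(Y(0)))**3 = 4**3 = 64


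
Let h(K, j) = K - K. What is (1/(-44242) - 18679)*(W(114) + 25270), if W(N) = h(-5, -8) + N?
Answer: -10488622080748/22121 ≈ -4.7415e+8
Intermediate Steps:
h(K, j) = 0
W(N) = N (W(N) = 0 + N = N)
(1/(-44242) - 18679)*(W(114) + 25270) = (1/(-44242) - 18679)*(114 + 25270) = (-1/44242 - 18679)*25384 = -826396319/44242*25384 = -10488622080748/22121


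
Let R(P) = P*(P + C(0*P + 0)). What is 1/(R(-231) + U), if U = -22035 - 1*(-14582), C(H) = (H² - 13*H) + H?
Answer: 1/45908 ≈ 2.1783e-5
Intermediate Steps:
C(H) = H² - 12*H
U = -7453 (U = -22035 + 14582 = -7453)
R(P) = P² (R(P) = P*(P + (0*P + 0)*(-12 + (0*P + 0))) = P*(P + (0 + 0)*(-12 + (0 + 0))) = P*(P + 0*(-12 + 0)) = P*(P + 0*(-12)) = P*(P + 0) = P*P = P²)
1/(R(-231) + U) = 1/((-231)² - 7453) = 1/(53361 - 7453) = 1/45908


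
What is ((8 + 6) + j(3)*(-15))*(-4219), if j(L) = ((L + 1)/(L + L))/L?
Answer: -135008/3 ≈ -45003.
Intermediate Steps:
j(L) = (1 + L)/(2*L²) (j(L) = ((1 + L)/((2*L)))/L = ((1 + L)*(1/(2*L)))/L = ((1 + L)/(2*L))/L = (1 + L)/(2*L²))
((8 + 6) + j(3)*(-15))*(-4219) = ((8 + 6) + ((½)*(1 + 3)/3²)*(-15))*(-4219) = (14 + ((½)*(⅑)*4)*(-15))*(-4219) = (14 + (2/9)*(-15))*(-4219) = (14 - 10/3)*(-4219) = (32/3)*(-4219) = -135008/3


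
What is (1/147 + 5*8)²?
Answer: 34586161/21609 ≈ 1600.5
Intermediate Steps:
(1/147 + 5*8)² = (1/147 + 40)² = (5881/147)² = 34586161/21609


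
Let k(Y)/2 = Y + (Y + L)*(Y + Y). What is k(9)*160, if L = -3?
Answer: 37440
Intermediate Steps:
k(Y) = 2*Y + 4*Y*(-3 + Y) (k(Y) = 2*(Y + (Y - 3)*(Y + Y)) = 2*(Y + (-3 + Y)*(2*Y)) = 2*(Y + 2*Y*(-3 + Y)) = 2*Y + 4*Y*(-3 + Y))
k(9)*160 = (2*9*(-5 + 2*9))*160 = (2*9*(-5 + 18))*160 = (2*9*13)*160 = 234*160 = 37440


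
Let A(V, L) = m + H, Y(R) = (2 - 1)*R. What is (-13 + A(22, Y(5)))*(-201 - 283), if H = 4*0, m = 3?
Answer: 4840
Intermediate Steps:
H = 0
Y(R) = R (Y(R) = 1*R = R)
A(V, L) = 3 (A(V, L) = 3 + 0 = 3)
(-13 + A(22, Y(5)))*(-201 - 283) = (-13 + 3)*(-201 - 283) = -10*(-484) = 4840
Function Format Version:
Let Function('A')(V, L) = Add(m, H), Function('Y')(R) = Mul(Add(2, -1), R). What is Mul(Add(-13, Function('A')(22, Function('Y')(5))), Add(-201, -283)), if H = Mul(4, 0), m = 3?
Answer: 4840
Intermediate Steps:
H = 0
Function('Y')(R) = R (Function('Y')(R) = Mul(1, R) = R)
Function('A')(V, L) = 3 (Function('A')(V, L) = Add(3, 0) = 3)
Mul(Add(-13, Function('A')(22, Function('Y')(5))), Add(-201, -283)) = Mul(Add(-13, 3), Add(-201, -283)) = Mul(-10, -484) = 4840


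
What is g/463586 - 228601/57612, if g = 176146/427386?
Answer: -3774395331204037/951222927906996 ≈ -3.9679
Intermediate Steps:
g = 88073/213693 (g = 176146*(1/427386) = 88073/213693 ≈ 0.41215)
g/463586 - 228601/57612 = (88073/213693)/463586 - 228601/57612 = (88073/213693)*(1/463586) - 228601*1/57612 = 88073/99065083098 - 228601/57612 = -3774395331204037/951222927906996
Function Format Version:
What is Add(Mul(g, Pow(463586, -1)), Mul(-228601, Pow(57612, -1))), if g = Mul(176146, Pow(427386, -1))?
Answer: Rational(-3774395331204037, 951222927906996) ≈ -3.9679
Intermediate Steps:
g = Rational(88073, 213693) (g = Mul(176146, Rational(1, 427386)) = Rational(88073, 213693) ≈ 0.41215)
Add(Mul(g, Pow(463586, -1)), Mul(-228601, Pow(57612, -1))) = Add(Mul(Rational(88073, 213693), Pow(463586, -1)), Mul(-228601, Pow(57612, -1))) = Add(Mul(Rational(88073, 213693), Rational(1, 463586)), Mul(-228601, Rational(1, 57612))) = Add(Rational(88073, 99065083098), Rational(-228601, 57612)) = Rational(-3774395331204037, 951222927906996)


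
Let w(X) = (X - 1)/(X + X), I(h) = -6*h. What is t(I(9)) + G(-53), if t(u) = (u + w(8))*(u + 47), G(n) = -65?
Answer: 4959/16 ≈ 309.94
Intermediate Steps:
w(X) = (-1 + X)/(2*X) (w(X) = (-1 + X)/((2*X)) = (-1 + X)*(1/(2*X)) = (-1 + X)/(2*X))
t(u) = (47 + u)*(7/16 + u) (t(u) = (u + (1/2)*(-1 + 8)/8)*(u + 47) = (u + (1/2)*(1/8)*7)*(47 + u) = (u + 7/16)*(47 + u) = (7/16 + u)*(47 + u) = (47 + u)*(7/16 + u))
t(I(9)) + G(-53) = (329/16 + (-6*9)**2 + 759*(-6*9)/16) - 65 = (329/16 + (-54)**2 + (759/16)*(-54)) - 65 = (329/16 + 2916 - 20493/8) - 65 = 5999/16 - 65 = 4959/16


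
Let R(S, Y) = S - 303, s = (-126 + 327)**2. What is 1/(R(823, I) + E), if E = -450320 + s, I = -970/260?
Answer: -1/409399 ≈ -2.4426e-6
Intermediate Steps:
I = -97/26 (I = -970*1/260 = -97/26 ≈ -3.7308)
s = 40401 (s = 201**2 = 40401)
E = -409919 (E = -450320 + 40401 = -409919)
R(S, Y) = -303 + S
1/(R(823, I) + E) = 1/((-303 + 823) - 409919) = 1/(520 - 409919) = 1/(-409399) = -1/409399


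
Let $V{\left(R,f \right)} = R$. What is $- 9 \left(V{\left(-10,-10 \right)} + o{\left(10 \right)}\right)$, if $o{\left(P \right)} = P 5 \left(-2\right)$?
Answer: $990$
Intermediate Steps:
$o{\left(P \right)} = - 10 P$ ($o{\left(P \right)} = 5 P \left(-2\right) = - 10 P$)
$- 9 \left(V{\left(-10,-10 \right)} + o{\left(10 \right)}\right) = - 9 \left(-10 - 100\right) = \left(-9\right) \left(-110\right) = 990$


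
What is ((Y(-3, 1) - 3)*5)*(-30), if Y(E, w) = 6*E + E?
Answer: 3600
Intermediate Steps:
Y(E, w) = 7*E
((Y(-3, 1) - 3)*5)*(-30) = ((7*(-3) - 3)*5)*(-30) = ((-21 - 3)*5)*(-30) = -24*5*(-30) = -120*(-30) = 3600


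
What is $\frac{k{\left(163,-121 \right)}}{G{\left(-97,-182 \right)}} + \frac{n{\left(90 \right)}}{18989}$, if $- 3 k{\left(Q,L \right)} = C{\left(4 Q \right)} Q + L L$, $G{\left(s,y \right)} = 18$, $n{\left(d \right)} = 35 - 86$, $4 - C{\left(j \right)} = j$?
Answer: $\frac{101627849}{60318} \approx 1684.9$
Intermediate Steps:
$C{\left(j \right)} = 4 - j$
$n{\left(d \right)} = -51$
$k{\left(Q,L \right)} = - \frac{L^{2}}{3} - \frac{Q \left(4 - 4 Q\right)}{3}$ ($k{\left(Q,L \right)} = - \frac{\left(4 - 4 Q\right) Q + L L}{3} = - \frac{\left(4 - 4 Q\right) Q + L^{2}}{3} = - \frac{Q \left(4 - 4 Q\right) + L^{2}}{3} = - \frac{L^{2} + Q \left(4 - 4 Q\right)}{3} = - \frac{L^{2}}{3} - \frac{Q \left(4 - 4 Q\right)}{3}$)
$\frac{k{\left(163,-121 \right)}}{G{\left(-97,-182 \right)}} + \frac{n{\left(90 \right)}}{18989} = \frac{- \frac{\left(-121\right)^{2}}{3} + \frac{4}{3} \cdot 163 \left(-1 + 163\right)}{18} - \frac{51}{18989} = \left(\left(- \frac{1}{3}\right) 14641 + \frac{4}{3} \cdot 163 \cdot 162\right) \frac{1}{18} - \frac{3}{1117} = \left(- \frac{14641}{3} + 35208\right) \frac{1}{18} - \frac{3}{1117} = \frac{90983}{3} \cdot \frac{1}{18} - \frac{3}{1117} = \frac{90983}{54} - \frac{3}{1117} = \frac{101627849}{60318}$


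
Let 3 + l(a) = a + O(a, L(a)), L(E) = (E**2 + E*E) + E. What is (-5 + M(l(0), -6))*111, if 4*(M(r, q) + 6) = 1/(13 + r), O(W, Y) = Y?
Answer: -48729/40 ≈ -1218.2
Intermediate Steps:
L(E) = E + 2*E**2 (L(E) = (E**2 + E**2) + E = 2*E**2 + E = E + 2*E**2)
l(a) = -3 + a + a*(1 + 2*a) (l(a) = -3 + (a + a*(1 + 2*a)) = -3 + a + a*(1 + 2*a))
M(r, q) = -6 + 1/(4*(13 + r))
(-5 + M(l(0), -6))*111 = (-5 + (-311 - 24*(-3 + 0 + 0*(1 + 2*0)))/(4*(13 + (-3 + 0 + 0*(1 + 2*0)))))*111 = (-5 + (-311 - 24*(-3 + 0 + 0*(1 + 0)))/(4*(13 + (-3 + 0 + 0*(1 + 0)))))*111 = (-5 + (-311 - 24*(-3 + 0 + 0*1))/(4*(13 + (-3 + 0 + 0*1))))*111 = (-5 + (-311 - 24*(-3 + 0 + 0))/(4*(13 + (-3 + 0 + 0))))*111 = (-5 + (-311 - 24*(-3))/(4*(13 - 3)))*111 = (-5 + (1/4)*(-311 + 72)/10)*111 = (-5 + (1/4)*(1/10)*(-239))*111 = (-5 - 239/40)*111 = -439/40*111 = -48729/40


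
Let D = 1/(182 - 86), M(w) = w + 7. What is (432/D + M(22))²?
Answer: 1722333001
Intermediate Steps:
M(w) = 7 + w
D = 1/96 ≈ 0.010417
(432/D + M(22))² = (432/(1/96) + (7 + 22))² = (432*96 + 29)² = (41472 + 29)² = 41501² = 1722333001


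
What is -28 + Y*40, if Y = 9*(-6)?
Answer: -2188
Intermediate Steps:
Y = -54
-28 + Y*40 = -28 - 54*40 = -28 - 2160 = -2188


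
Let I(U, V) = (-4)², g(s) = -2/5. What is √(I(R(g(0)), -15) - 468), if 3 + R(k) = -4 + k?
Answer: 2*I*√113 ≈ 21.26*I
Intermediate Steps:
g(s) = -⅖ (g(s) = -2*⅕ = -⅖)
R(k) = -7 + k (R(k) = -3 + (-4 + k) = -7 + k)
I(U, V) = 16
√(I(R(g(0)), -15) - 468) = √(16 - 468) = √(-452) = 2*I*√113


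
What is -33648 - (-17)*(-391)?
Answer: -40295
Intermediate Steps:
-33648 - (-17)*(-391) = -33648 - 1*6647 = -33648 - 6647 = -40295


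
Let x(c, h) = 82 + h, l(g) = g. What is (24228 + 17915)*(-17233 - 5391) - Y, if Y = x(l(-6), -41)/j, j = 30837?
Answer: -29401328945225/30837 ≈ -9.5344e+8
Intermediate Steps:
Y = 41/30837 (Y = (82 - 41)/30837 = 41*(1/30837) = 41/30837 ≈ 0.0013296)
(24228 + 17915)*(-17233 - 5391) - Y = (24228 + 17915)*(-17233 - 5391) - 1*41/30837 = 42143*(-22624) - 41/30837 = -953443232 - 41/30837 = -29401328945225/30837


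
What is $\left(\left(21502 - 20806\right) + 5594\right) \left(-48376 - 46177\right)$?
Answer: $-594738370$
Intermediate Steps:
$\left(\left(21502 - 20806\right) + 5594\right) \left(-48376 - 46177\right) = \left(\left(21502 - 20806\right) + 5594\right) \left(-94553\right) = \left(696 + 5594\right) \left(-94553\right) = 6290 \left(-94553\right) = -594738370$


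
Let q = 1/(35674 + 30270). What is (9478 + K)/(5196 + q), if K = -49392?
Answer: -2632088816/342645025 ≈ -7.6817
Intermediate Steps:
q = 1/65944 ≈ 1.5164e-5
(9478 + K)/(5196 + q) = (9478 - 49392)/(5196 + 1/65944) = -39914/342645025/65944 = -39914*65944/342645025 = -2632088816/342645025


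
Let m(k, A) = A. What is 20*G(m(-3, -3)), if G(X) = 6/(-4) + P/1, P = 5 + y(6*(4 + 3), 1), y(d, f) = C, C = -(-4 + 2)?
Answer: 110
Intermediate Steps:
C = 2 (C = -1*(-2) = 2)
y(d, f) = 2
P = 7 (P = 5 + 2 = 7)
G(X) = 11/2 (G(X) = 6/(-4) + 7/1 = 6*(-¼) + 7*1 = -3/2 + 7 = 11/2)
20*G(m(-3, -3)) = 20*(11/2) = 110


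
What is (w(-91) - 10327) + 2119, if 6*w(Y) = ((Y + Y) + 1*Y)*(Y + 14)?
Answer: -9409/2 ≈ -4704.5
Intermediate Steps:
w(Y) = Y*(14 + Y)/2 (w(Y) = (((Y + Y) + 1*Y)*(Y + 14))/6 = ((2*Y + Y)*(14 + Y))/6 = ((3*Y)*(14 + Y))/6 = (3*Y*(14 + Y))/6 = Y*(14 + Y)/2)
(w(-91) - 10327) + 2119 = ((½)*(-91)*(14 - 91) - 10327) + 2119 = ((½)*(-91)*(-77) - 10327) + 2119 = (7007/2 - 10327) + 2119 = -13647/2 + 2119 = -9409/2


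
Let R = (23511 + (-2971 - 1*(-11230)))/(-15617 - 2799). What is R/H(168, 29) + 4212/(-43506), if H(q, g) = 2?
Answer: -42703389/44511472 ≈ -0.95938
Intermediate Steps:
R = -15885/9208 (R = (23511 + (-2971 + 11230))/(-18416) = (23511 + 8259)*(-1/18416) = 31770*(-1/18416) = -15885/9208 ≈ -1.7251)
R/H(168, 29) + 4212/(-43506) = -15885/9208/2 + 4212/(-43506) = -15885/9208*1/2 + 4212*(-1/43506) = -15885/18416 - 234/2417 = -42703389/44511472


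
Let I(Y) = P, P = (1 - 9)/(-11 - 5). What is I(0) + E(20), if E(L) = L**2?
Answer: 801/2 ≈ 400.50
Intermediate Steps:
P = 1/2 (P = -8/(-16) = -8*(-1/16) = 1/2 ≈ 0.50000)
I(Y) = 1/2
I(0) + E(20) = 1/2 + 20**2 = 1/2 + 400 = 801/2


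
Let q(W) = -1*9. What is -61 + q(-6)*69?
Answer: -682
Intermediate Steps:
q(W) = -9
-61 + q(-6)*69 = -61 - 9*69 = -61 - 621 = -682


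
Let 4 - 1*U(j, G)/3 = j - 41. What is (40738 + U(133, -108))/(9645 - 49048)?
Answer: -5782/5629 ≈ -1.0272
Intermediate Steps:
U(j, G) = 135 - 3*j (U(j, G) = 12 - 3*(j - 41) = 12 - 3*(-41 + j) = 12 + (123 - 3*j) = 135 - 3*j)
(40738 + U(133, -108))/(9645 - 49048) = (40738 + (135 - 3*133))/(9645 - 49048) = (40738 + (135 - 399))/(-39403) = (40738 - 264)*(-1/39403) = 40474*(-1/39403) = -5782/5629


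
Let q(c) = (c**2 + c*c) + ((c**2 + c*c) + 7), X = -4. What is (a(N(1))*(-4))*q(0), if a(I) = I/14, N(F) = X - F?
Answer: 10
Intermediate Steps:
q(c) = 7 + 4*c**2 (q(c) = (c**2 + c**2) + ((c**2 + c**2) + 7) = 2*c**2 + (2*c**2 + 7) = 2*c**2 + (7 + 2*c**2) = 7 + 4*c**2)
N(F) = -4 - F
a(I) = I/14 (a(I) = I*(1/14) = I/14)
(a(N(1))*(-4))*q(0) = (((-4 - 1*1)/14)*(-4))*(7 + 4*0**2) = (((-4 - 1)/14)*(-4))*(7 + 4*0) = (((1/14)*(-5))*(-4))*(7 + 0) = -5/14*(-4)*7 = (10/7)*7 = 10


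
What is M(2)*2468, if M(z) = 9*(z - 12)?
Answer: -222120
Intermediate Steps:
M(z) = -108 + 9*z (M(z) = 9*(-12 + z) = -108 + 9*z)
M(2)*2468 = (-108 + 9*2)*2468 = (-108 + 18)*2468 = -90*2468 = -222120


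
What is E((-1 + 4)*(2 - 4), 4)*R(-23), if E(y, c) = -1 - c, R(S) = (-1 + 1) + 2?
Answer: -10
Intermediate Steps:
R(S) = 2 (R(S) = 0 + 2 = 2)
E((-1 + 4)*(2 - 4), 4)*R(-23) = (-1 - 1*4)*2 = (-1 - 4)*2 = -5*2 = -10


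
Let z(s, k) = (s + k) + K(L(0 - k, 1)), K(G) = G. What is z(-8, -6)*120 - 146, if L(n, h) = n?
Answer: -1106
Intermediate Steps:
z(s, k) = s (z(s, k) = (s + k) + (0 - k) = (k + s) - k = s)
z(-8, -6)*120 - 146 = -8*120 - 146 = -960 - 146 = -1106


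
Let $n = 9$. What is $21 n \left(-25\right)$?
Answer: $-4725$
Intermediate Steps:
$21 n \left(-25\right) = 21 \cdot 9 \left(-25\right) = 189 \left(-25\right) = -4725$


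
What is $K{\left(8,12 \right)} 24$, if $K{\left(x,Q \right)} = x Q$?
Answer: $2304$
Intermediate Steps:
$K{\left(x,Q \right)} = Q x$
$K{\left(8,12 \right)} 24 = 12 \cdot 8 \cdot 24 = 96 \cdot 24 = 2304$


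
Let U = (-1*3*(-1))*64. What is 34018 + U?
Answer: 34210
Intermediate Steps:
U = 192 (U = -3*(-1)*64 = 3*64 = 192)
34018 + U = 34018 + 192 = 34210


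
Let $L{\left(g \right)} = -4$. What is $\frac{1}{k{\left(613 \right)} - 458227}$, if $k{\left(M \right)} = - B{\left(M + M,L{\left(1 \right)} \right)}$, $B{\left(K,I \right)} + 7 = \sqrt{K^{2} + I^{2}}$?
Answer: $- \frac{114555}{52491016327} + \frac{\sqrt{375773}}{104982032654} \approx -2.1765 \cdot 10^{-6}$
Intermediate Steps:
$B{\left(K,I \right)} = -7 + \sqrt{I^{2} + K^{2}}$ ($B{\left(K,I \right)} = -7 + \sqrt{K^{2} + I^{2}} = -7 + \sqrt{I^{2} + K^{2}}$)
$k{\left(M \right)} = 7 - \sqrt{16 + 4 M^{2}}$ ($k{\left(M \right)} = - (-7 + \sqrt{\left(-4\right)^{2} + \left(M + M\right)^{2}}) = - (-7 + \sqrt{16 + \left(2 M\right)^{2}}) = - (-7 + \sqrt{16 + 4 M^{2}}) = 7 - \sqrt{16 + 4 M^{2}}$)
$\frac{1}{k{\left(613 \right)} - 458227} = \frac{1}{\left(7 - 2 \sqrt{4 + 613^{2}}\right) - 458227} = \frac{1}{\left(7 - 2 \sqrt{4 + 375769}\right) - 458227} = \frac{1}{\left(7 - 2 \sqrt{375773}\right) - 458227} = \frac{1}{-458220 - 2 \sqrt{375773}}$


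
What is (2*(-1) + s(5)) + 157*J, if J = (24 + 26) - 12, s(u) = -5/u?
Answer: 5963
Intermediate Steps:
J = 38 (J = 50 - 12 = 38)
(2*(-1) + s(5)) + 157*J = (2*(-1) - 5/5) + 157*38 = (-2 - 5*1/5) + 5966 = (-2 - 1) + 5966 = -3 + 5966 = 5963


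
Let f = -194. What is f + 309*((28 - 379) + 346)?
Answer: -1739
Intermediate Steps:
f + 309*((28 - 379) + 346) = -194 + 309*((28 - 379) + 346) = -194 + 309*(-351 + 346) = -194 + 309*(-5) = -194 - 1545 = -1739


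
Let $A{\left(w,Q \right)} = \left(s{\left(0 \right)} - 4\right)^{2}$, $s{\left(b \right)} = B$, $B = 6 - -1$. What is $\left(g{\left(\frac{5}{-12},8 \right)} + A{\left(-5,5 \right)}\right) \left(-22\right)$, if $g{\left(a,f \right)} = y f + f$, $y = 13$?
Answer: $-2662$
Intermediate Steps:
$B = 7$ ($B = 6 + 1 = 7$)
$s{\left(b \right)} = 7$
$g{\left(a,f \right)} = 14 f$ ($g{\left(a,f \right)} = 13 f + f = 14 f$)
$A{\left(w,Q \right)} = 9$ ($A{\left(w,Q \right)} = \left(7 - 4\right)^{2} = 3^{2} = 9$)
$\left(g{\left(\frac{5}{-12},8 \right)} + A{\left(-5,5 \right)}\right) \left(-22\right) = \left(14 \cdot 8 + 9\right) \left(-22\right) = \left(112 + 9\right) \left(-22\right) = 121 \left(-22\right) = -2662$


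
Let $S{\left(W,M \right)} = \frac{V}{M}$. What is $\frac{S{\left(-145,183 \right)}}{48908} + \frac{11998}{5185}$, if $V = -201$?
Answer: $\frac{9619549}{4157180} \approx 2.314$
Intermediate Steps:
$S{\left(W,M \right)} = - \frac{201}{M}$
$\frac{S{\left(-145,183 \right)}}{48908} + \frac{11998}{5185} = \frac{\left(-201\right) \frac{1}{183}}{48908} + \frac{11998}{5185} = \left(-201\right) \frac{1}{183} \cdot \frac{1}{48908} + 11998 \cdot \frac{1}{5185} = \left(- \frac{67}{61}\right) \frac{1}{48908} + \frac{11998}{5185} = - \frac{67}{2983388} + \frac{11998}{5185} = \frac{9619549}{4157180}$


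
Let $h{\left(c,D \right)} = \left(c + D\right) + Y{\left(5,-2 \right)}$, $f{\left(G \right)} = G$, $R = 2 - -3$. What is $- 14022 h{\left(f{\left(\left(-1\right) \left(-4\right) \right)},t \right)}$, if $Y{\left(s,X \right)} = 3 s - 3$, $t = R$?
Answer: $-294462$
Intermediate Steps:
$R = 5$ ($R = 2 + 3 = 5$)
$t = 5$
$Y{\left(s,X \right)} = -3 + 3 s$
$h{\left(c,D \right)} = 12 + D + c$ ($h{\left(c,D \right)} = \left(c + D\right) + \left(-3 + 3 \cdot 5\right) = \left(D + c\right) + \left(-3 + 15\right) = \left(D + c\right) + 12 = 12 + D + c$)
$- 14022 h{\left(f{\left(\left(-1\right) \left(-4\right) \right)},t \right)} = - 14022 \left(12 + 5 - -4\right) = - 14022 \left(12 + 5 + 4\right) = \left(-14022\right) 21 = -294462$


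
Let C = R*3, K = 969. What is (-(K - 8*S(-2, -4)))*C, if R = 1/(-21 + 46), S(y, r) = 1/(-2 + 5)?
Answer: -2899/25 ≈ -115.96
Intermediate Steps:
S(y, r) = 1/3
R = 1/25 ≈ 0.040000
C = 3/25 (C = (1/25)*3 = 3/25 ≈ 0.12000)
(-(K - 8*S(-2, -4)))*C = -(969 - 8/3)*(3/25) = -1*2899/3*(3/25) = -2899/3*3/25 = -2899/25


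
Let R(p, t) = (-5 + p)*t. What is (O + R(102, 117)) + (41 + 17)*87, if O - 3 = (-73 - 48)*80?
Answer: 6718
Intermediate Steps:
O = -9677 (O = 3 + (-73 - 48)*80 = 3 - 121*80 = 3 - 9680 = -9677)
R(p, t) = t*(-5 + p)
(O + R(102, 117)) + (41 + 17)*87 = (-9677 + 117*(-5 + 102)) + (41 + 17)*87 = (-9677 + 117*97) + 58*87 = (-9677 + 11349) + 5046 = 1672 + 5046 = 6718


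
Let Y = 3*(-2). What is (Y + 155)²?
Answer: 22201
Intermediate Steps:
Y = -6
(Y + 155)² = (-6 + 155)² = 149² = 22201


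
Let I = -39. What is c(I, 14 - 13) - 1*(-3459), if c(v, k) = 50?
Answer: 3509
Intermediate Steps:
c(I, 14 - 13) - 1*(-3459) = 50 - 1*(-3459) = 50 + 3459 = 3509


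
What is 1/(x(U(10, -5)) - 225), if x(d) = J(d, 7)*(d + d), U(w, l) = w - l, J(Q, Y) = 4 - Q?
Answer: -1/555 ≈ -0.0018018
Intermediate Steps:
x(d) = 2*d*(4 - d) (x(d) = (4 - d)*(d + d) = (4 - d)*(2*d) = 2*d*(4 - d))
1/(x(U(10, -5)) - 225) = 1/(2*(10 - 1*(-5))*(4 - (10 - 1*(-5))) - 225) = 1/(2*(10 + 5)*(4 - (10 + 5)) - 225) = 1/(2*15*(4 - 1*15) - 225) = 1/(2*15*(4 - 15) - 225) = 1/(2*15*(-11) - 225) = 1/(-330 - 225) = 1/(-555) = -1/555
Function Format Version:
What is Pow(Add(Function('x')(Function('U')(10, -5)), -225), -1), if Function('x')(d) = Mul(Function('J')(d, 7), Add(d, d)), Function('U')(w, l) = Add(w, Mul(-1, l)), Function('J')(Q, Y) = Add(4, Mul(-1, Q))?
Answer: Rational(-1, 555) ≈ -0.0018018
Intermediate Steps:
Function('x')(d) = Mul(2, d, Add(4, Mul(-1, d))) (Function('x')(d) = Mul(Add(4, Mul(-1, d)), Add(d, d)) = Mul(Add(4, Mul(-1, d)), Mul(2, d)) = Mul(2, d, Add(4, Mul(-1, d))))
Pow(Add(Function('x')(Function('U')(10, -5)), -225), -1) = Pow(Add(Mul(2, Add(10, Mul(-1, -5)), Add(4, Mul(-1, Add(10, Mul(-1, -5))))), -225), -1) = Pow(Add(Mul(2, Add(10, 5), Add(4, Mul(-1, Add(10, 5)))), -225), -1) = Pow(Add(Mul(2, 15, Add(4, Mul(-1, 15))), -225), -1) = Pow(Add(Mul(2, 15, Add(4, -15)), -225), -1) = Pow(Add(Mul(2, 15, -11), -225), -1) = Pow(Add(-330, -225), -1) = Pow(-555, -1) = Rational(-1, 555)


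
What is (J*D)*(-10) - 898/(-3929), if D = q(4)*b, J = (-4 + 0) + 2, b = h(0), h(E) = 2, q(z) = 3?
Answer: 472378/3929 ≈ 120.23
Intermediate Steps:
b = 2
J = -2 (J = -4 + 2 = -2)
D = 6 (D = 3*2 = 6)
(J*D)*(-10) - 898/(-3929) = -2*6*(-10) - 898/(-3929) = -12*(-10) - 898*(-1/3929) = 120 + 898/3929 = 472378/3929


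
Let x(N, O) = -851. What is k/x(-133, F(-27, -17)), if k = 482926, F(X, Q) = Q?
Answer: -482926/851 ≈ -567.48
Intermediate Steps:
k/x(-133, F(-27, -17)) = 482926/(-851) = 482926*(-1/851) = -482926/851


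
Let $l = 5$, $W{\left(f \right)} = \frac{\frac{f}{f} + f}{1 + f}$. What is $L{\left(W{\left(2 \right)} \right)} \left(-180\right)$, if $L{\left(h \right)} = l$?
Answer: $-900$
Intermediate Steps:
$W{\left(f \right)} = 1$ ($W{\left(f \right)} = \frac{1 + f}{1 + f} = 1$)
$L{\left(h \right)} = 5$
$L{\left(W{\left(2 \right)} \right)} \left(-180\right) = 5 \left(-180\right) = -900$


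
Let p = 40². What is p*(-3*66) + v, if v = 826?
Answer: -315974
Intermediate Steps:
p = 1600
p*(-3*66) + v = 1600*(-3*66) + 826 = 1600*(-198) + 826 = -316800 + 826 = -315974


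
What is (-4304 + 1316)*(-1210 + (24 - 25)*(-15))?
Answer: 3570660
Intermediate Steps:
(-4304 + 1316)*(-1210 + (24 - 25)*(-15)) = -2988*(-1210 - 1*(-15)) = -2988*(-1210 + 15) = -2988*(-1195) = 3570660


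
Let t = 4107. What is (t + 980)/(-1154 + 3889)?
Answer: 5087/2735 ≈ 1.8600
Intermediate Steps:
(t + 980)/(-1154 + 3889) = (4107 + 980)/(-1154 + 3889) = 5087/2735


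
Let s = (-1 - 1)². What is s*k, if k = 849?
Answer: 3396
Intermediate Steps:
s = 4 (s = (-2)² = 4)
s*k = 4*849 = 3396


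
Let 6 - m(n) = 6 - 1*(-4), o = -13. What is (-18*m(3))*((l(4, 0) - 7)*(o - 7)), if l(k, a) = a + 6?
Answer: 1440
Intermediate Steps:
l(k, a) = 6 + a
m(n) = -4 (m(n) = 6 - (6 - 1*(-4)) = 6 - (6 + 4) = 6 - 1*10 = 6 - 10 = -4)
(-18*m(3))*((l(4, 0) - 7)*(o - 7)) = (-18*(-4))*(((6 + 0) - 7)*(-13 - 7)) = 72*((6 - 7)*(-20)) = 72*(-1*(-20)) = 72*20 = 1440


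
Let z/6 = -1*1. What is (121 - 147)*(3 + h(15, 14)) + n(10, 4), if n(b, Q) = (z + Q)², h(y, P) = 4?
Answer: -178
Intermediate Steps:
z = -6 (z = 6*(-1*1) = 6*(-1) = -6)
n(b, Q) = (-6 + Q)²
(121 - 147)*(3 + h(15, 14)) + n(10, 4) = (121 - 147)*(3 + 4) + (-6 + 4)² = -26*7 + (-2)² = -182 + 4 = -178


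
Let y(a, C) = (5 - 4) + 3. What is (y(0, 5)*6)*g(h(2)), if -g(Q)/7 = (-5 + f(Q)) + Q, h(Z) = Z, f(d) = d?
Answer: 168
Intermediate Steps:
y(a, C) = 4 (y(a, C) = 1 + 3 = 4)
g(Q) = 35 - 14*Q (g(Q) = -7*((-5 + Q) + Q) = -7*(-5 + 2*Q) = 35 - 14*Q)
(y(0, 5)*6)*g(h(2)) = (4*6)*(35 - 14*2) = 24*(35 - 28) = 24*7 = 168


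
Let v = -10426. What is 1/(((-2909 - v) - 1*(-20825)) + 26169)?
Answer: 1/54511 ≈ 1.8345e-5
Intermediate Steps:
1/(((-2909 - v) - 1*(-20825)) + 26169) = 1/(((-2909 - 1*(-10426)) - 1*(-20825)) + 26169) = 1/(((-2909 + 10426) + 20825) + 26169) = 1/((7517 + 20825) + 26169) = 1/(28342 + 26169) = 1/54511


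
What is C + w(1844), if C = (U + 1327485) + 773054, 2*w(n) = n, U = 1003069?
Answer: 3104530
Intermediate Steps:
w(n) = n/2
C = 3103608 (C = (1003069 + 1327485) + 773054 = 2330554 + 773054 = 3103608)
C + w(1844) = 3103608 + (1/2)*1844 = 3103608 + 922 = 3104530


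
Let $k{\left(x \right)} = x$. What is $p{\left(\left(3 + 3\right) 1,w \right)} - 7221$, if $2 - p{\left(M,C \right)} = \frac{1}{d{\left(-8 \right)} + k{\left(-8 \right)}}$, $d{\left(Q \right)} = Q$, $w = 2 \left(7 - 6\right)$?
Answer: $- \frac{115503}{16} \approx -7218.9$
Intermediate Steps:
$w = 2$ ($w = 2 \cdot 1 = 2$)
$p{\left(M,C \right)} = \frac{33}{16}$ ($p{\left(M,C \right)} = 2 - \frac{1}{-8 - 8} = 2 - \frac{1}{-16} = 2 - - \frac{1}{16} = 2 + \frac{1}{16} = \frac{33}{16}$)
$p{\left(\left(3 + 3\right) 1,w \right)} - 7221 = \frac{33}{16} - 7221 = - \frac{115503}{16}$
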